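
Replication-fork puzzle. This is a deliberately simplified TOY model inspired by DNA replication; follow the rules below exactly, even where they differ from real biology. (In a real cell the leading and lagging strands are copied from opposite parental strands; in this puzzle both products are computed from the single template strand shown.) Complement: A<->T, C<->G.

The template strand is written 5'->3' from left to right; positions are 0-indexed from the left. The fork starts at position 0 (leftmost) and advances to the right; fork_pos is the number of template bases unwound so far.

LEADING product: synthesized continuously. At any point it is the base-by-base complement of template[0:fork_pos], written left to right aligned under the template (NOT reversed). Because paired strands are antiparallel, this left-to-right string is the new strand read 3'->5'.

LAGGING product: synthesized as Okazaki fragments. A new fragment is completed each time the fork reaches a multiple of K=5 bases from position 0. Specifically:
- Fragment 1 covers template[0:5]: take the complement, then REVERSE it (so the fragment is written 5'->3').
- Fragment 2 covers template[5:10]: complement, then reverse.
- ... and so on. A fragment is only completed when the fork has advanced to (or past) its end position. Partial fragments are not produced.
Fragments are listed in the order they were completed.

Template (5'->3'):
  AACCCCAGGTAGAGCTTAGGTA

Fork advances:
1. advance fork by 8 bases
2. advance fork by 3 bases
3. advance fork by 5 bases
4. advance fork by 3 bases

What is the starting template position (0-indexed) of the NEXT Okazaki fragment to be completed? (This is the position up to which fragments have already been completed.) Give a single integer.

Answer: 15

Derivation:
Step 1: advance 8 -> fork_pos = 0 + 8 = 8. Reached multiple(s) of 5: 5 -> fragment 1 completed (1 total).
Step 2: advance 3 -> fork_pos = 8 + 3 = 11. Reached multiple(s) of 5: 10 -> fragment 2 completed (2 total).
Step 3: advance 5 -> fork_pos = 11 + 5 = 16. Reached multiple(s) of 5: 15 -> fragment 3 completed (3 total).
Step 4: advance 3 -> fork_pos = 16 + 3 = 19. Next multiple of 5 is 20 (not reached); still 3 fragment(s).
3 fragment(s) completed, covering template[0:15] (3 x 5 = 15). The next fragment, fragment 4, covers template[15:20], so it starts at position 15.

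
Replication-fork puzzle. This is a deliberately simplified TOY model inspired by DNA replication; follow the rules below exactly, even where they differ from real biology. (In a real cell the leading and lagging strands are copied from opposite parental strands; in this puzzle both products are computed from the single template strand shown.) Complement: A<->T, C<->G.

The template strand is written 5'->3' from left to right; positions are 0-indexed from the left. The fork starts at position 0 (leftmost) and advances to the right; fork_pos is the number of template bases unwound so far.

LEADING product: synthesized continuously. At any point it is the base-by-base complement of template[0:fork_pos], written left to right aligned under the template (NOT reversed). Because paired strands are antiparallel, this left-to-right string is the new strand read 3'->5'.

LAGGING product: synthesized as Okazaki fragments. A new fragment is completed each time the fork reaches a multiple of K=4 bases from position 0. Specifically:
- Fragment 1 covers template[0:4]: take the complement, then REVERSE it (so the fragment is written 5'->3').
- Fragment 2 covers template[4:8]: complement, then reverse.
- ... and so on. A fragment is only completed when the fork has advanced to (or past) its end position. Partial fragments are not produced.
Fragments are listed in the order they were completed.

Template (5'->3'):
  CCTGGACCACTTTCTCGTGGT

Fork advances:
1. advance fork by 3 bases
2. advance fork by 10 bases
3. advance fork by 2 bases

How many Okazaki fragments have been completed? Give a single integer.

Step 1: advance 3 -> fork_pos = 0 + 3 = 3. Next multiple of 4 is 4 (not reached); still 0 fragment(s).
Step 2: advance 10 -> fork_pos = 3 + 10 = 13. Reached multiple(s) of 4: 4, 8, 12 -> fragments 1-3 completed (3 total).
Step 3: advance 2 -> fork_pos = 13 + 2 = 15. Next multiple of 4 is 16 (not reached); still 3 fragment(s).
Check: final fork_pos = 15; the multiples of 4 that are <= 15 are 4..12 -> 15 // 4 = 3 completed fragment(s).

Answer: 3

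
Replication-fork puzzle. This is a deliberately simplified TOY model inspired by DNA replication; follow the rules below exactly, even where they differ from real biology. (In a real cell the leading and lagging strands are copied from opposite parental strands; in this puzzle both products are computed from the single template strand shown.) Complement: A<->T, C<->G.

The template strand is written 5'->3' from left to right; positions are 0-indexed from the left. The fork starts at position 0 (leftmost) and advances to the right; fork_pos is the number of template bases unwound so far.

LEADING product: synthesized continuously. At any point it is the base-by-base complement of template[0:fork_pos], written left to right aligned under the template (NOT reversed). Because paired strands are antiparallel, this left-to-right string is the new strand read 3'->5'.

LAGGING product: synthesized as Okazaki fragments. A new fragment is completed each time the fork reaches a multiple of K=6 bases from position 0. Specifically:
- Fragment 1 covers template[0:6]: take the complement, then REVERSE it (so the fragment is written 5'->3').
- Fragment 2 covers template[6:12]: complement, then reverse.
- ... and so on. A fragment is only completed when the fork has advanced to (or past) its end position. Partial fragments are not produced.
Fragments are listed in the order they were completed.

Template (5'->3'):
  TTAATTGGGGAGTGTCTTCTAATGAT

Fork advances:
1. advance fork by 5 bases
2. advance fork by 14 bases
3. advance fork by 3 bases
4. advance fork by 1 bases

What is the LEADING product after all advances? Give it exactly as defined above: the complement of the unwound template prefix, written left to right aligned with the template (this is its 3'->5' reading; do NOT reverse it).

Step 1: advance 5 -> fork_pos = 0 + 5 = 5.
Step 2: advance 14 -> fork_pos = 5 + 14 = 19.
Step 3: advance 3 -> fork_pos = 19 + 3 = 22.
Step 4: advance 1 -> fork_pos = 22 + 1 = 23.
Unwound prefix: template[0:23] = TTAATTGGGGAGTGTCTTCTAAT
Complement it base by base (A<->T, C<->G), keeping left-to-right order:
  [0:5] TTAAT -> AATTA
  [5:10] TGGGG -> ACCCC
  [10:15] AGTGT -> TCACA
  [15:20] CTTCT -> GAAGA
  [20:23] AAT -> TTA
Concatenate: AATTAACCCCTCACAGAAGATTA (length 23; written aligned with the template, i.e. 3'->5').

Answer: AATTAACCCCTCACAGAAGATTA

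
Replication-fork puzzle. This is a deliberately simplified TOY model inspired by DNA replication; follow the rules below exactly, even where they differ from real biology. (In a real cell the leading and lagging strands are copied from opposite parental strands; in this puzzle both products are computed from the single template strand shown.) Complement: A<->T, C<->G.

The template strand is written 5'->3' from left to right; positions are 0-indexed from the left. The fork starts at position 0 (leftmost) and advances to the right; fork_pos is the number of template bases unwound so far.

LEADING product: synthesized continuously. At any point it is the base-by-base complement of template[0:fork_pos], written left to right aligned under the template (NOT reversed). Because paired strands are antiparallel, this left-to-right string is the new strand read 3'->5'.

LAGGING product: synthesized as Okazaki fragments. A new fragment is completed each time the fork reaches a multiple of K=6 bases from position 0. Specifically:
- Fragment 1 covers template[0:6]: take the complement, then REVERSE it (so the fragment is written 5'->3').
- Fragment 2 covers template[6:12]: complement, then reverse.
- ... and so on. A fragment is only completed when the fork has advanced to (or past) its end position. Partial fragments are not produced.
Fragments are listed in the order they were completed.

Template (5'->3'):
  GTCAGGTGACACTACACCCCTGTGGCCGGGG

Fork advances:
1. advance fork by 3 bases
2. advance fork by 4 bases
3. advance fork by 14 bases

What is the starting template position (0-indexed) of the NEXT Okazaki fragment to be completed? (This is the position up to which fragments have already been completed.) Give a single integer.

Step 1: advance 3 -> fork_pos = 0 + 3 = 3. Next multiple of 6 is 6 (not reached); still 0 fragment(s).
Step 2: advance 4 -> fork_pos = 3 + 4 = 7. Reached multiple(s) of 6: 6 -> fragment 1 completed (1 total).
Step 3: advance 14 -> fork_pos = 7 + 14 = 21. Reached multiple(s) of 6: 12, 18 -> fragments 2-3 completed (3 total).
3 fragment(s) completed, covering template[0:18] (3 x 6 = 18). The next fragment, fragment 4, covers template[18:24], so it starts at position 18.

Answer: 18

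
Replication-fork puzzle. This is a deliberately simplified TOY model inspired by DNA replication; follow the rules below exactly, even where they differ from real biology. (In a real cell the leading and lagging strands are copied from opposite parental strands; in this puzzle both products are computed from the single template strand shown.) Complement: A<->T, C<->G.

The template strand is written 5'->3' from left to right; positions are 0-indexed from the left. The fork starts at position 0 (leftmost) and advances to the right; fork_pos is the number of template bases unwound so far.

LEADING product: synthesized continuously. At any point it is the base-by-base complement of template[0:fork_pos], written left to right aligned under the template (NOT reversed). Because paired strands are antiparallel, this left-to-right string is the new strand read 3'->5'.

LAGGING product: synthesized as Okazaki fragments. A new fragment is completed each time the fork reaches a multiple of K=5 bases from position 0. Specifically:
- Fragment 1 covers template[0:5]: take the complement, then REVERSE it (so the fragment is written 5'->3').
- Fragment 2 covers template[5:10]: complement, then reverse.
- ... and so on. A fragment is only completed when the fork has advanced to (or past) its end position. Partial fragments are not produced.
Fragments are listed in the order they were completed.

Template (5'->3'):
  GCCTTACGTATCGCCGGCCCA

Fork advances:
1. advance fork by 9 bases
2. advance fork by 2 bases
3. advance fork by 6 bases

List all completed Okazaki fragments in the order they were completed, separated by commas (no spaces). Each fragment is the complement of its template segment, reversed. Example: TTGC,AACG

Step 1: advance 9 -> fork_pos = 0 + 9 = 9. Reached multiple(s) of 5: 5 -> fragment 1 completed (1 total).
Step 2: advance 2 -> fork_pos = 9 + 2 = 11. Reached multiple(s) of 5: 10 -> fragment 2 completed (2 total).
Step 3: advance 6 -> fork_pos = 11 + 6 = 17. Reached multiple(s) of 5: 15 -> fragment 3 completed (3 total).
Final fork_pos = 17, so 3 fragment(s) are complete. Build each: template segment -> complement -> reverse.
Fragment 1: template[0:5] = GCCTT -> complement CGGAA -> reversed AAGGC
Fragment 2: template[5:10] = ACGTA -> complement TGCAT -> reversed TACGT
Fragment 3: template[10:15] = TCGCC -> complement AGCGG -> reversed GGCGA

Answer: AAGGC,TACGT,GGCGA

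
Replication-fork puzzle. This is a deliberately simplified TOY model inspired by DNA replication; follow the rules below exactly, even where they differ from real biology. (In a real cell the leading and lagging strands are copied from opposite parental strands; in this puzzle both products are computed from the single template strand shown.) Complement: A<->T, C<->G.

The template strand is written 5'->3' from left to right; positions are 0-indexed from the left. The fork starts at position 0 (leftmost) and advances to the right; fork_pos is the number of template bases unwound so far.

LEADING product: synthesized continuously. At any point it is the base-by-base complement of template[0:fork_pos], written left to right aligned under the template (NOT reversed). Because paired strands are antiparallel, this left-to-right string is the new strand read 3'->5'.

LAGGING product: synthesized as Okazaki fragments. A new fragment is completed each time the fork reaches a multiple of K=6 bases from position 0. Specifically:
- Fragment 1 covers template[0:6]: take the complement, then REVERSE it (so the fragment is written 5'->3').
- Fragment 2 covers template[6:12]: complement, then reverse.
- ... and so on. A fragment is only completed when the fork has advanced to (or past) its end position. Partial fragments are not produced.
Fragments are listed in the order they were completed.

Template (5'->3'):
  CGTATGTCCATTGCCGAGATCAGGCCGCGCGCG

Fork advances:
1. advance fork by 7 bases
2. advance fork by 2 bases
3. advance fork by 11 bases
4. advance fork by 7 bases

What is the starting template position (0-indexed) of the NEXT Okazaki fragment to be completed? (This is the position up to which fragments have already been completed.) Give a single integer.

Step 1: advance 7 -> fork_pos = 0 + 7 = 7. Reached multiple(s) of 6: 6 -> fragment 1 completed (1 total).
Step 2: advance 2 -> fork_pos = 7 + 2 = 9. Next multiple of 6 is 12 (not reached); still 1 fragment(s).
Step 3: advance 11 -> fork_pos = 9 + 11 = 20. Reached multiple(s) of 6: 12, 18 -> fragments 2-3 completed (3 total).
Step 4: advance 7 -> fork_pos = 20 + 7 = 27. Reached multiple(s) of 6: 24 -> fragment 4 completed (4 total).
4 fragment(s) completed, covering template[0:24] (4 x 6 = 24). The next fragment, fragment 5, covers template[24:30], so it starts at position 24.

Answer: 24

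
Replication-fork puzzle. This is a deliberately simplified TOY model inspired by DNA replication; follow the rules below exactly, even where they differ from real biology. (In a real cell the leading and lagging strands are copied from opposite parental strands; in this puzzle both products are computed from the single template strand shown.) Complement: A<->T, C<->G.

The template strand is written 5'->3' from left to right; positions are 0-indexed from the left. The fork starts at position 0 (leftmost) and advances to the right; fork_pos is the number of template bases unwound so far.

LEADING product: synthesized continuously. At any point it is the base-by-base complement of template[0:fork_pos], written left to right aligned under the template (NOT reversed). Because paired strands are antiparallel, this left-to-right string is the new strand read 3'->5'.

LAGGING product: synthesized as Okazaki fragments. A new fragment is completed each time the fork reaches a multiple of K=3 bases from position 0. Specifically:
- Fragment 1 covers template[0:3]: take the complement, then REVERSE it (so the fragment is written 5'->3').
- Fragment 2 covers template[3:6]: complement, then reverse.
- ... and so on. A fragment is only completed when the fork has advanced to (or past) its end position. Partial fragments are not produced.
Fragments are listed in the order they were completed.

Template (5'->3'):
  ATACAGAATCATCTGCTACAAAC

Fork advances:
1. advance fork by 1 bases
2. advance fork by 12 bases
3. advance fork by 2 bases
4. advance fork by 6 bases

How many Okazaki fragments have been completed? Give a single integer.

Step 1: advance 1 -> fork_pos = 0 + 1 = 1. Next multiple of 3 is 3 (not reached); still 0 fragment(s).
Step 2: advance 12 -> fork_pos = 1 + 12 = 13. Reached multiple(s) of 3: 3, 6, 9, 12 -> fragments 1-4 completed (4 total).
Step 3: advance 2 -> fork_pos = 13 + 2 = 15. Reached multiple(s) of 3: 15 -> fragment 5 completed (5 total).
Step 4: advance 6 -> fork_pos = 15 + 6 = 21. Reached multiple(s) of 3: 18, 21 -> fragments 6-7 completed (7 total).
Check: final fork_pos = 21; the multiples of 3 that are <= 21 are 3..21 -> 21 // 3 = 7 completed fragment(s).

Answer: 7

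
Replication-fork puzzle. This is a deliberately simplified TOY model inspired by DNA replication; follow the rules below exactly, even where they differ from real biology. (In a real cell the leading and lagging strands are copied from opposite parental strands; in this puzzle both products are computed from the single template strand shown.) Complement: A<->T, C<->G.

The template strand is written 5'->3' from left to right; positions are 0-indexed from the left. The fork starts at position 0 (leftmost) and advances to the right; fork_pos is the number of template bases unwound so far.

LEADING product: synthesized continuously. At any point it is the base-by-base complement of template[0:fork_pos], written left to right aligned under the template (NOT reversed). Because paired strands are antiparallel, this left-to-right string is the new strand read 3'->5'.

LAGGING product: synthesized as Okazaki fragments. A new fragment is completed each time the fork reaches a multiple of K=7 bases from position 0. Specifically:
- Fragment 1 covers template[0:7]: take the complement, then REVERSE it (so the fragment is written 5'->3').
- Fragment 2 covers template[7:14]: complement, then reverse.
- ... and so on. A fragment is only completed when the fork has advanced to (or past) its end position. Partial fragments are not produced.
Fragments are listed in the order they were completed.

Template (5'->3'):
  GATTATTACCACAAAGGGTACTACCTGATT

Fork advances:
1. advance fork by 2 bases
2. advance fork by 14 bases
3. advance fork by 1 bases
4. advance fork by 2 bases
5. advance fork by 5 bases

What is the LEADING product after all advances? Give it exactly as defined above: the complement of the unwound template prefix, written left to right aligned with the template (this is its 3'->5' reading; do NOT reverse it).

Step 1: advance 2 -> fork_pos = 0 + 2 = 2.
Step 2: advance 14 -> fork_pos = 2 + 14 = 16.
Step 3: advance 1 -> fork_pos = 16 + 1 = 17.
Step 4: advance 2 -> fork_pos = 17 + 2 = 19.
Step 5: advance 5 -> fork_pos = 19 + 5 = 24.
Unwound prefix: template[0:24] = GATTATTACCACAAAGGGTACTAC
Complement it base by base (A<->T, C<->G), keeping left-to-right order:
  [0:5] GATTA -> CTAAT
  [5:10] TTACC -> AATGG
  [10:15] ACAAA -> TGTTT
  [15:20] GGGTA -> CCCAT
  [20:24] CTAC -> GATG
Concatenate: CTAATAATGGTGTTTCCCATGATG (length 24; written aligned with the template, i.e. 3'->5').

Answer: CTAATAATGGTGTTTCCCATGATG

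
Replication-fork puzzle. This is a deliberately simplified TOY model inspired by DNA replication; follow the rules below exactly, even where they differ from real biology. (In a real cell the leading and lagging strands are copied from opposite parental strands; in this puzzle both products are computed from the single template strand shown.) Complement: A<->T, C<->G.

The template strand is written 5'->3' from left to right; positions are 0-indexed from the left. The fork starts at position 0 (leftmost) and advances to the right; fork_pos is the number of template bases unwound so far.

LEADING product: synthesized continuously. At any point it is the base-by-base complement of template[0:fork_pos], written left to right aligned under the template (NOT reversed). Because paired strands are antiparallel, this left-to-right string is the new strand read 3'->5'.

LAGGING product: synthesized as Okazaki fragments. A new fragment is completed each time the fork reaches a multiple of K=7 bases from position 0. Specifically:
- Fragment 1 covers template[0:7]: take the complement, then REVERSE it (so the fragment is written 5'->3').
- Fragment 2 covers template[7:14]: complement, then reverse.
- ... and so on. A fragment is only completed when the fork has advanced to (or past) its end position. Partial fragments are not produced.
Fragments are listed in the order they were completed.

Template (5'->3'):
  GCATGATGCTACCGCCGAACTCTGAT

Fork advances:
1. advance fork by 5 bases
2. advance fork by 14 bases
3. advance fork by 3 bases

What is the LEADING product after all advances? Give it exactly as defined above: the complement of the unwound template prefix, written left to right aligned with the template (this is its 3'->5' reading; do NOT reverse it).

Step 1: advance 5 -> fork_pos = 0 + 5 = 5.
Step 2: advance 14 -> fork_pos = 5 + 14 = 19.
Step 3: advance 3 -> fork_pos = 19 + 3 = 22.
Unwound prefix: template[0:22] = GCATGATGCTACCGCCGAACTC
Complement it base by base (A<->T, C<->G), keeping left-to-right order:
  [0:5] GCATG -> CGTAC
  [5:10] ATGCT -> TACGA
  [10:15] ACCGC -> TGGCG
  [15:20] CGAAC -> GCTTG
  [20:22] TC -> AG
Concatenate: CGTACTACGATGGCGGCTTGAG (length 22; written aligned with the template, i.e. 3'->5').

Answer: CGTACTACGATGGCGGCTTGAG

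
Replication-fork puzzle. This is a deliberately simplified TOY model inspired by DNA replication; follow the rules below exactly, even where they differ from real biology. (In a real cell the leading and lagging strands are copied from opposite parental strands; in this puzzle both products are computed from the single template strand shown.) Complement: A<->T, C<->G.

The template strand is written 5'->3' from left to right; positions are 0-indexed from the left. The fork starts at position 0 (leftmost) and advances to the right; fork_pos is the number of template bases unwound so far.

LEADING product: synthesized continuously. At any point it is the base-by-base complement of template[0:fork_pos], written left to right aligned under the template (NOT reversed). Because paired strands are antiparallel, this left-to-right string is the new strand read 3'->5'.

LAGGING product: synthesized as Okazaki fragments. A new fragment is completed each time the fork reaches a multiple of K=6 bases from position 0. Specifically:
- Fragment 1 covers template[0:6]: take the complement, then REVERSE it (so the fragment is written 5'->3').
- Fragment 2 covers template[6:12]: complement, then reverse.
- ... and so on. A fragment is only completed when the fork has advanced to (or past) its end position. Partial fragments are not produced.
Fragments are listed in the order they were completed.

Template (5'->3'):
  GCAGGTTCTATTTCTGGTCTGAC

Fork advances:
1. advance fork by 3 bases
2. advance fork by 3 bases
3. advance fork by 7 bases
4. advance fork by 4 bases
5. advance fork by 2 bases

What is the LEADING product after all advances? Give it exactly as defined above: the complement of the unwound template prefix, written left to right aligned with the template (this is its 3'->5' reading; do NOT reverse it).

Step 1: advance 3 -> fork_pos = 0 + 3 = 3.
Step 2: advance 3 -> fork_pos = 3 + 3 = 6.
Step 3: advance 7 -> fork_pos = 6 + 7 = 13.
Step 4: advance 4 -> fork_pos = 13 + 4 = 17.
Step 5: advance 2 -> fork_pos = 17 + 2 = 19.
Unwound prefix: template[0:19] = GCAGGTTCTATTTCTGGTC
Complement it base by base (A<->T, C<->G), keeping left-to-right order:
  [0:5] GCAGG -> CGTCC
  [5:10] TTCTA -> AAGAT
  [10:15] TTTCT -> AAAGA
  [15:19] GGTC -> CCAG
Concatenate: CGTCCAAGATAAAGACCAG (length 19; written aligned with the template, i.e. 3'->5').

Answer: CGTCCAAGATAAAGACCAG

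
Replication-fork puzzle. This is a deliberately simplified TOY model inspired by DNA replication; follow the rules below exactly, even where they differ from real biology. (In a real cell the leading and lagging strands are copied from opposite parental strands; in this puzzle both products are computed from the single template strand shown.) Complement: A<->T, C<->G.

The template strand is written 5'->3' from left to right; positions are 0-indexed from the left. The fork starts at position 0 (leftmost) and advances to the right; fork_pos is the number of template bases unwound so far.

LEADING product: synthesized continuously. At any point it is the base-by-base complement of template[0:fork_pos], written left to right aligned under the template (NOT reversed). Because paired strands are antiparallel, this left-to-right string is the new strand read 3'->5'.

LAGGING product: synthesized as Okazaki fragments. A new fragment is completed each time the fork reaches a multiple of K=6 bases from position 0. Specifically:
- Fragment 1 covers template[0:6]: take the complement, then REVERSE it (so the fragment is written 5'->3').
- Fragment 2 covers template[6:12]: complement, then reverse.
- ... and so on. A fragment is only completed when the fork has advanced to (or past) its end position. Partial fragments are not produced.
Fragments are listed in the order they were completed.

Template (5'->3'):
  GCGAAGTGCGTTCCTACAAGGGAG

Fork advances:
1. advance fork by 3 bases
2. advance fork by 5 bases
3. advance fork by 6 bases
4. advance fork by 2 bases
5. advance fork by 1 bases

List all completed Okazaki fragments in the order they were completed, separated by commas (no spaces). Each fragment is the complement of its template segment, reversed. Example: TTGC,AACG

Step 1: advance 3 -> fork_pos = 0 + 3 = 3. Next multiple of 6 is 6 (not reached); still 0 fragment(s).
Step 2: advance 5 -> fork_pos = 3 + 5 = 8. Reached multiple(s) of 6: 6 -> fragment 1 completed (1 total).
Step 3: advance 6 -> fork_pos = 8 + 6 = 14. Reached multiple(s) of 6: 12 -> fragment 2 completed (2 total).
Step 4: advance 2 -> fork_pos = 14 + 2 = 16. Next multiple of 6 is 18 (not reached); still 2 fragment(s).
Step 5: advance 1 -> fork_pos = 16 + 1 = 17. Next multiple of 6 is 18 (not reached); still 2 fragment(s).
Final fork_pos = 17, so 2 fragment(s) are complete. Build each: template segment -> complement -> reverse.
Fragment 1: template[0:6] = GCGAAG -> complement CGCTTC -> reversed CTTCGC
Fragment 2: template[6:12] = TGCGTT -> complement ACGCAA -> reversed AACGCA

Answer: CTTCGC,AACGCA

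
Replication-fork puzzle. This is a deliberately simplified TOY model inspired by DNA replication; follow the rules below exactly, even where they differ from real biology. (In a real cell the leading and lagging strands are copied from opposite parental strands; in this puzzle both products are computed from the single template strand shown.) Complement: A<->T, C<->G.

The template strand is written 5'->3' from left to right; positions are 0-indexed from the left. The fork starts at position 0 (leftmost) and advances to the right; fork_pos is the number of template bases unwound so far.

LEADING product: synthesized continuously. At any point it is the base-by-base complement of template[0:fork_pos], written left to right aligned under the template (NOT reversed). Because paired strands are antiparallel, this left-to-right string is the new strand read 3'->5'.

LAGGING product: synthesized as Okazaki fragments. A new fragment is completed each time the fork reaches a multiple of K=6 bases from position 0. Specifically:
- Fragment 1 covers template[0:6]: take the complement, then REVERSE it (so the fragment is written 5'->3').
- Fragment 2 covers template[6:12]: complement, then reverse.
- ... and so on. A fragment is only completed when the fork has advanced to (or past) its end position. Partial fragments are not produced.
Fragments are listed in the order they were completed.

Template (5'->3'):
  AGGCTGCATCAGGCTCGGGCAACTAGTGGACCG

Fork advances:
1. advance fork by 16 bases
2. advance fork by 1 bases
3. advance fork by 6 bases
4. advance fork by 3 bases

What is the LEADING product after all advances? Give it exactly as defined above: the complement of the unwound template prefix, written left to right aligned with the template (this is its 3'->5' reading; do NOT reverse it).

Answer: TCCGACGTAGTCCGAGCCCGTTGATC

Derivation:
Step 1: advance 16 -> fork_pos = 0 + 16 = 16.
Step 2: advance 1 -> fork_pos = 16 + 1 = 17.
Step 3: advance 6 -> fork_pos = 17 + 6 = 23.
Step 4: advance 3 -> fork_pos = 23 + 3 = 26.
Unwound prefix: template[0:26] = AGGCTGCATCAGGCTCGGGCAACTAG
Complement it base by base (A<->T, C<->G), keeping left-to-right order:
  [0:5] AGGCT -> TCCGA
  [5:10] GCATC -> CGTAG
  [10:15] AGGCT -> TCCGA
  [15:20] CGGGC -> GCCCG
  [20:25] AACTA -> TTGAT
  [25:26] G -> C
Concatenate: TCCGACGTAGTCCGAGCCCGTTGATC (length 26; written aligned with the template, i.e. 3'->5').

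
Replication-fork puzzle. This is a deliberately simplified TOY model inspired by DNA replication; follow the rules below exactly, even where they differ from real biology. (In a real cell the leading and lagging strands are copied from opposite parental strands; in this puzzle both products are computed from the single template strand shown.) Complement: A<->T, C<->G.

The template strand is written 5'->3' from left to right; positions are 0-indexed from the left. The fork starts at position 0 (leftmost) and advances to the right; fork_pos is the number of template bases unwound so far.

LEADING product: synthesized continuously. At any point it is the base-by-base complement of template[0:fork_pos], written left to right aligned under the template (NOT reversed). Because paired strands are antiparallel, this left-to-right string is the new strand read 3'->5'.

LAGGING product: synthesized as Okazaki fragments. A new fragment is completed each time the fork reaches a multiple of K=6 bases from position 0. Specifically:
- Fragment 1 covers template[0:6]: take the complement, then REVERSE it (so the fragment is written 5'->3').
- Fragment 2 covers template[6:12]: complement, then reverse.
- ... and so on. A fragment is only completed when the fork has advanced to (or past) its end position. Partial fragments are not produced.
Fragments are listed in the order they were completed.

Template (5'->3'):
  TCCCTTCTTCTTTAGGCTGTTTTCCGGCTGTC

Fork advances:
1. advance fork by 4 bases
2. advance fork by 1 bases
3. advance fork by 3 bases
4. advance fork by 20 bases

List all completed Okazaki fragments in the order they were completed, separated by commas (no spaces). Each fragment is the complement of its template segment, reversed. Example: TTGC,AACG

Step 1: advance 4 -> fork_pos = 0 + 4 = 4. Next multiple of 6 is 6 (not reached); still 0 fragment(s).
Step 2: advance 1 -> fork_pos = 4 + 1 = 5. Next multiple of 6 is 6 (not reached); still 0 fragment(s).
Step 3: advance 3 -> fork_pos = 5 + 3 = 8. Reached multiple(s) of 6: 6 -> fragment 1 completed (1 total).
Step 4: advance 20 -> fork_pos = 8 + 20 = 28. Reached multiple(s) of 6: 12, 18, 24 -> fragments 2-4 completed (4 total).
Final fork_pos = 28, so 4 fragment(s) are complete. Build each: template segment -> complement -> reverse.
Fragment 1: template[0:6] = TCCCTT -> complement AGGGAA -> reversed AAGGGA
Fragment 2: template[6:12] = CTTCTT -> complement GAAGAA -> reversed AAGAAG
Fragment 3: template[12:18] = TAGGCT -> complement ATCCGA -> reversed AGCCTA
Fragment 4: template[18:24] = GTTTTC -> complement CAAAAG -> reversed GAAAAC

Answer: AAGGGA,AAGAAG,AGCCTA,GAAAAC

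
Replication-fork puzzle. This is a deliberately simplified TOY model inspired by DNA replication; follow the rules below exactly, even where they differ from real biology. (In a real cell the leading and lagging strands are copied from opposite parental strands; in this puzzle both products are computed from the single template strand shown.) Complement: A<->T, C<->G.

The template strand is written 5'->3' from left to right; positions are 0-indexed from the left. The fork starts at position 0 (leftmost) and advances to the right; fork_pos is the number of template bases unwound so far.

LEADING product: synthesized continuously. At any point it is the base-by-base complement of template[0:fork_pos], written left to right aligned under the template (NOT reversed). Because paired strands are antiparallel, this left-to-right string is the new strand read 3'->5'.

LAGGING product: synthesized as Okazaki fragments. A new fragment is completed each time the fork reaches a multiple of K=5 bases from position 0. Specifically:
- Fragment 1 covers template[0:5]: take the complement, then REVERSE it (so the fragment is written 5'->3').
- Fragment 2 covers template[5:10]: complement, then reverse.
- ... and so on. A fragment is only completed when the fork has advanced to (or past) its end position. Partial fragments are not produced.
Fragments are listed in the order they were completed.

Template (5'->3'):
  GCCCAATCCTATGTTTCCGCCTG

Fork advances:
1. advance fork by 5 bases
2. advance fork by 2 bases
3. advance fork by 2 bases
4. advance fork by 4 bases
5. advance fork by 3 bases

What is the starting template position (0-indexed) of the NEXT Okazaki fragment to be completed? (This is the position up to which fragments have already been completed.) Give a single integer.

Step 1: advance 5 -> fork_pos = 0 + 5 = 5. Reached multiple(s) of 5: 5 -> fragment 1 completed (1 total).
Step 2: advance 2 -> fork_pos = 5 + 2 = 7. Next multiple of 5 is 10 (not reached); still 1 fragment(s).
Step 3: advance 2 -> fork_pos = 7 + 2 = 9. Next multiple of 5 is 10 (not reached); still 1 fragment(s).
Step 4: advance 4 -> fork_pos = 9 + 4 = 13. Reached multiple(s) of 5: 10 -> fragment 2 completed (2 total).
Step 5: advance 3 -> fork_pos = 13 + 3 = 16. Reached multiple(s) of 5: 15 -> fragment 3 completed (3 total).
3 fragment(s) completed, covering template[0:15] (3 x 5 = 15). The next fragment, fragment 4, covers template[15:20], so it starts at position 15.

Answer: 15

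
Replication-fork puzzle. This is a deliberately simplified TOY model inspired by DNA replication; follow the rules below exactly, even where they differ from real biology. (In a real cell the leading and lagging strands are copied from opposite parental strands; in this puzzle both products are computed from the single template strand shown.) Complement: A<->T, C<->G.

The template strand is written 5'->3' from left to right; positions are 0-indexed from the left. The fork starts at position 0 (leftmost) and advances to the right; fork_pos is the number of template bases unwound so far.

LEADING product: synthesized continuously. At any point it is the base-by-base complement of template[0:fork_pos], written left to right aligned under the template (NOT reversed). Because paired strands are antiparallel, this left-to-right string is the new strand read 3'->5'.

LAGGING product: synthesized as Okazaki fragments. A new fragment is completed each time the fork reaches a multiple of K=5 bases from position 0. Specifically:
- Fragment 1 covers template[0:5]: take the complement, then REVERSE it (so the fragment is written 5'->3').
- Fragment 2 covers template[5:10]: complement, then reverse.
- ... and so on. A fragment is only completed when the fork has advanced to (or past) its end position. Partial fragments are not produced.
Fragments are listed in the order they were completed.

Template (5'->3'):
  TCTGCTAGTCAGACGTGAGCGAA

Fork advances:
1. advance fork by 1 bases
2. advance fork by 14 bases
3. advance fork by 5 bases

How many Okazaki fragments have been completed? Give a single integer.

Step 1: advance 1 -> fork_pos = 0 + 1 = 1. Next multiple of 5 is 5 (not reached); still 0 fragment(s).
Step 2: advance 14 -> fork_pos = 1 + 14 = 15. Reached multiple(s) of 5: 5, 10, 15 -> fragments 1-3 completed (3 total).
Step 3: advance 5 -> fork_pos = 15 + 5 = 20. Reached multiple(s) of 5: 20 -> fragment 4 completed (4 total).
Check: final fork_pos = 20; the multiples of 5 that are <= 20 are 5..20 -> 20 // 5 = 4 completed fragment(s).

Answer: 4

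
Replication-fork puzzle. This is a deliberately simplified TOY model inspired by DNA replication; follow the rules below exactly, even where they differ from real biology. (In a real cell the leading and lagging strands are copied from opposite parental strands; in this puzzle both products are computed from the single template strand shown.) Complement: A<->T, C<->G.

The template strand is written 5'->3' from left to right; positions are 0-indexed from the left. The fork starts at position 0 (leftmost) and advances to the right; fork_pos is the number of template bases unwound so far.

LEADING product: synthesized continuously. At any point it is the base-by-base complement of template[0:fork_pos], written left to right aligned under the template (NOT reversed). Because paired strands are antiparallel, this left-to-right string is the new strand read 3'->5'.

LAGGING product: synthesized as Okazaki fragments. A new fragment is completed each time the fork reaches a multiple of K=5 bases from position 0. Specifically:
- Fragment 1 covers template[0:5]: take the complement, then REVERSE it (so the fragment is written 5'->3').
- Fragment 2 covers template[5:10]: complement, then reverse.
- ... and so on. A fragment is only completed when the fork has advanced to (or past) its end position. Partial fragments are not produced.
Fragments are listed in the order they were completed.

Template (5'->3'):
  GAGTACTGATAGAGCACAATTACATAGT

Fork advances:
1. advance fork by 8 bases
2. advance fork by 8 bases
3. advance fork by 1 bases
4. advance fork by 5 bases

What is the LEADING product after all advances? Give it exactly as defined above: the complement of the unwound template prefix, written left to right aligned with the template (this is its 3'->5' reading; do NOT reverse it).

Step 1: advance 8 -> fork_pos = 0 + 8 = 8.
Step 2: advance 8 -> fork_pos = 8 + 8 = 16.
Step 3: advance 1 -> fork_pos = 16 + 1 = 17.
Step 4: advance 5 -> fork_pos = 17 + 5 = 22.
Unwound prefix: template[0:22] = GAGTACTGATAGAGCACAATTA
Complement it base by base (A<->T, C<->G), keeping left-to-right order:
  [0:5] GAGTA -> CTCAT
  [5:10] CTGAT -> GACTA
  [10:15] AGAGC -> TCTCG
  [15:20] ACAAT -> TGTTA
  [20:22] TA -> AT
Concatenate: CTCATGACTATCTCGTGTTAAT (length 22; written aligned with the template, i.e. 3'->5').

Answer: CTCATGACTATCTCGTGTTAAT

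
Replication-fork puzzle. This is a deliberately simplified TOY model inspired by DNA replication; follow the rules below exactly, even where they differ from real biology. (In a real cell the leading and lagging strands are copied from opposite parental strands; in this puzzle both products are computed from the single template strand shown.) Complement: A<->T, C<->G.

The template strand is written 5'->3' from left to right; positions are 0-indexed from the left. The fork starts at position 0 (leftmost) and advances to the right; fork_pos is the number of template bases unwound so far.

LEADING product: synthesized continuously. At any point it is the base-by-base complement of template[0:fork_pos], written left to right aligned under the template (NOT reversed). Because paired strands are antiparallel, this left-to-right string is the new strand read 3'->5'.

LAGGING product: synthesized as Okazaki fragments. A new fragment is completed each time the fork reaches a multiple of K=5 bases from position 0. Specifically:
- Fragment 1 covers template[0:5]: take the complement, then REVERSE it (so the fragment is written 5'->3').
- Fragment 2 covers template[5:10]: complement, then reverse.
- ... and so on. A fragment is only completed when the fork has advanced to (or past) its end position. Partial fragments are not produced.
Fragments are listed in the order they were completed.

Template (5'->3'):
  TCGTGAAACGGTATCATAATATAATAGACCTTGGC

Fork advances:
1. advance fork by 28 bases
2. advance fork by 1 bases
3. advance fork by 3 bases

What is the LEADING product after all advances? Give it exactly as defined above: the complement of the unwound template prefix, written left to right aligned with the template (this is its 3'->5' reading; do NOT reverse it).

Answer: AGCACTTTGCCATAGTATTATATTATCTGGAA

Derivation:
Step 1: advance 28 -> fork_pos = 0 + 28 = 28.
Step 2: advance 1 -> fork_pos = 28 + 1 = 29.
Step 3: advance 3 -> fork_pos = 29 + 3 = 32.
Unwound prefix: template[0:32] = TCGTGAAACGGTATCATAATATAATAGACCTT
Complement it base by base (A<->T, C<->G), keeping left-to-right order:
  [0:5] TCGTG -> AGCAC
  [5:10] AAACG -> TTTGC
  [10:15] GTATC -> CATAG
  [15:20] ATAAT -> TATTA
  [20:25] ATAAT -> TATTA
  [25:30] AGACC -> TCTGG
  [30:32] TT -> AA
Concatenate: AGCACTTTGCCATAGTATTATATTATCTGGAA (length 32; written aligned with the template, i.e. 3'->5').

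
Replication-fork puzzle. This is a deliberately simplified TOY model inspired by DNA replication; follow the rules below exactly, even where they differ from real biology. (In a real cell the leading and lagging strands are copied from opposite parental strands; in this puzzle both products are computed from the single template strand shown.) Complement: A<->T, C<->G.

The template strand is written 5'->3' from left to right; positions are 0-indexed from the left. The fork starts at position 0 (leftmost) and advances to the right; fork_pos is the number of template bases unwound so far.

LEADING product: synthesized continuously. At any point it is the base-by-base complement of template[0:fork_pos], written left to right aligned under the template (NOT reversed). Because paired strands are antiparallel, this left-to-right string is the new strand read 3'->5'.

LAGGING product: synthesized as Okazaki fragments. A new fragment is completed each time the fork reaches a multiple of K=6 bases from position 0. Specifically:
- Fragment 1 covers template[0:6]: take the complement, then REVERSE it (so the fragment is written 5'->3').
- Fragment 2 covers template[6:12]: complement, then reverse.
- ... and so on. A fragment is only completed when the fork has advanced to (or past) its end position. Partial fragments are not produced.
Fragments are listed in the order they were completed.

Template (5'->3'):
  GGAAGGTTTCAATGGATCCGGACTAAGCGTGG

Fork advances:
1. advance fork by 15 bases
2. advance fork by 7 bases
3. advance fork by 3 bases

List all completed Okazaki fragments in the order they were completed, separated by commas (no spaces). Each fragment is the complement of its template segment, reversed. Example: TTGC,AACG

Step 1: advance 15 -> fork_pos = 0 + 15 = 15. Reached multiple(s) of 6: 6, 12 -> fragments 1-2 completed (2 total).
Step 2: advance 7 -> fork_pos = 15 + 7 = 22. Reached multiple(s) of 6: 18 -> fragment 3 completed (3 total).
Step 3: advance 3 -> fork_pos = 22 + 3 = 25. Reached multiple(s) of 6: 24 -> fragment 4 completed (4 total).
Final fork_pos = 25, so 4 fragment(s) are complete. Build each: template segment -> complement -> reverse.
Fragment 1: template[0:6] = GGAAGG -> complement CCTTCC -> reversed CCTTCC
Fragment 2: template[6:12] = TTTCAA -> complement AAAGTT -> reversed TTGAAA
Fragment 3: template[12:18] = TGGATC -> complement ACCTAG -> reversed GATCCA
Fragment 4: template[18:24] = CGGACT -> complement GCCTGA -> reversed AGTCCG

Answer: CCTTCC,TTGAAA,GATCCA,AGTCCG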